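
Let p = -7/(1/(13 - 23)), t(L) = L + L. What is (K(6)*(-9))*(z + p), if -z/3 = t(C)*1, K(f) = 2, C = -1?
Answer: -1368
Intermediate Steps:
t(L) = 2*L
z = 6 (z = -3*2*(-1) = -(-6) = -3*(-2) = 6)
p = 70 (p = -7/(1/(-10)) = -7/(-1/10) = -7*(-10) = 70)
(K(6)*(-9))*(z + p) = (2*(-9))*(6 + 70) = -18*76 = -1368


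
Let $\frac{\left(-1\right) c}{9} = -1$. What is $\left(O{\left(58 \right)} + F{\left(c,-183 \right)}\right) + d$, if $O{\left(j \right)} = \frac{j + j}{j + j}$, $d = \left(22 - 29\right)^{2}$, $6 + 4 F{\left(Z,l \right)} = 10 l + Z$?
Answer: $- \frac{1627}{4} \approx -406.75$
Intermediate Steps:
$c = 9$ ($c = \left(-9\right) \left(-1\right) = 9$)
$F{\left(Z,l \right)} = - \frac{3}{2} + \frac{Z}{4} + \frac{5 l}{2}$ ($F{\left(Z,l \right)} = - \frac{3}{2} + \frac{10 l + Z}{4} = - \frac{3}{2} + \frac{Z + 10 l}{4} = - \frac{3}{2} + \left(\frac{Z}{4} + \frac{5 l}{2}\right) = - \frac{3}{2} + \frac{Z}{4} + \frac{5 l}{2}$)
$d = 49$ ($d = \left(-7\right)^{2} = 49$)
$O{\left(j \right)} = 1$ ($O{\left(j \right)} = \frac{2 j}{2 j} = 2 j \frac{1}{2 j} = 1$)
$\left(O{\left(58 \right)} + F{\left(c,-183 \right)}\right) + d = \left(1 + \left(- \frac{3}{2} + \frac{1}{4} \cdot 9 + \frac{5}{2} \left(-183\right)\right)\right) + 49 = \left(1 - \frac{1827}{4}\right) + 49 = - \frac{1823}{4} + 49 = - \frac{1627}{4}$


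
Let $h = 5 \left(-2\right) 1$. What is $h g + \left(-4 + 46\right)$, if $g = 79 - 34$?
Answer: $-408$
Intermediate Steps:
$g = 45$ ($g = 79 - 34 = 45$)
$h = -10$ ($h = \left(-10\right) 1 = -10$)
$h g + \left(-4 + 46\right) = \left(-10\right) 45 + \left(-4 + 46\right) = -450 + 42 = -408$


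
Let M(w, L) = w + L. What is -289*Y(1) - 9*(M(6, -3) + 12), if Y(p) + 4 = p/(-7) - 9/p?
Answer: 25643/7 ≈ 3663.3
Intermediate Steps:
M(w, L) = L + w
Y(p) = -4 - 9/p - p/7 (Y(p) = -4 + (p/(-7) - 9/p) = -4 + (p*(-⅐) - 9/p) = -4 + (-p/7 - 9/p) = -4 + (-9/p - p/7) = -4 - 9/p - p/7)
-289*Y(1) - 9*(M(6, -3) + 12) = -289*(-4 - 9/1 - ⅐*1) - 9*((-3 + 6) + 12) = -289*(-4 - 9*1 - ⅐) - 9*(3 + 12) = -289*(-4 - 9 - ⅐) - 9*15 = -289*(-92/7) - 135 = 26588/7 - 135 = 25643/7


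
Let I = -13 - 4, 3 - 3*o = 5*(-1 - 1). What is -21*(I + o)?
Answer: 266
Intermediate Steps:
o = 13/3 (o = 1 - 5*(-1 - 1)/3 = 1 - 5*(-2)/3 = 1 - ⅓*(-10) = 1 + 10/3 = 13/3 ≈ 4.3333)
I = -17
-21*(I + o) = -21*(-17 + 13/3) = -21*(-38/3) = 266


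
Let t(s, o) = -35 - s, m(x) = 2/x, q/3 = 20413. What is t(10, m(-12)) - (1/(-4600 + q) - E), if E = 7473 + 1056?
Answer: 480525275/56639 ≈ 8484.0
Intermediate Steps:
q = 61239 (q = 3*20413 = 61239)
E = 8529
t(10, m(-12)) - (1/(-4600 + q) - E) = (-35 - 1*10) - (1/(-4600 + 61239) - 1*8529) = (-35 - 10) - (1/56639 - 8529) = -45 - (1/56639 - 8529) = -45 - 1*(-483074030/56639) = -45 + 483074030/56639 = 480525275/56639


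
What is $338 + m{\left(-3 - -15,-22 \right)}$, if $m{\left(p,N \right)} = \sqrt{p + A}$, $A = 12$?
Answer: $338 + 2 \sqrt{6} \approx 342.9$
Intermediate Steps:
$m{\left(p,N \right)} = \sqrt{12 + p}$ ($m{\left(p,N \right)} = \sqrt{p + 12} = \sqrt{12 + p}$)
$338 + m{\left(-3 - -15,-22 \right)} = 338 + \sqrt{12 - -12} = 338 + \sqrt{12 + \left(-3 + 15\right)} = 338 + \sqrt{12 + 12} = 338 + \sqrt{24} = 338 + 2 \sqrt{6}$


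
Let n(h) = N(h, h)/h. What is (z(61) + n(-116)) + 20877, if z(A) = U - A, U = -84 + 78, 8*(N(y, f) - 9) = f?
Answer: 4827931/232 ≈ 20810.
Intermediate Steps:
N(y, f) = 9 + f/8
U = -6
n(h) = (9 + h/8)/h
z(A) = -6 - A
(z(61) + n(-116)) + 20877 = ((-6 - 1*61) + (⅛)*(72 - 116)/(-116)) + 20877 = ((-6 - 61) + (⅛)*(-1/116)*(-44)) + 20877 = (-67 + 11/232) + 20877 = -15533/232 + 20877 = 4827931/232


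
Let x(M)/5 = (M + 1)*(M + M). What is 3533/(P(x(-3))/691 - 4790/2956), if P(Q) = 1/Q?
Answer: -108247375020/49647611 ≈ -2180.3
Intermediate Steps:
x(M) = 10*M*(1 + M) (x(M) = 5*((M + 1)*(M + M)) = 5*((1 + M)*(2*M)) = 5*(2*M*(1 + M)) = 10*M*(1 + M))
3533/(P(x(-3))/691 - 4790/2956) = 3533/(1/((10*(-3)*(1 - 3))*691) - 4790/2956) = 3533/((1/691)/(10*(-3)*(-2)) - 4790*1/2956) = 3533/((1/691)/60 - 2395/1478) = 3533/((1/60)*(1/691) - 2395/1478) = 3533/(1/41460 - 2395/1478) = 3533/(-49647611/30638940) = 3533*(-30638940/49647611) = -108247375020/49647611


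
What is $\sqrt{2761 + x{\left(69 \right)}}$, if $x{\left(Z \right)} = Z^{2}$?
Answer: $\sqrt{7522} \approx 86.729$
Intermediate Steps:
$\sqrt{2761 + x{\left(69 \right)}} = \sqrt{2761 + 69^{2}} = \sqrt{2761 + 4761} = \sqrt{7522}$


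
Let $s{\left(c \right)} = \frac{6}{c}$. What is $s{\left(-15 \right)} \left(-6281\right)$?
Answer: $\frac{12562}{5} \approx 2512.4$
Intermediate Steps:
$s{\left(-15 \right)} \left(-6281\right) = \frac{6}{-15} \left(-6281\right) = 6 \left(- \frac{1}{15}\right) \left(-6281\right) = \left(- \frac{2}{5}\right) \left(-6281\right) = \frac{12562}{5}$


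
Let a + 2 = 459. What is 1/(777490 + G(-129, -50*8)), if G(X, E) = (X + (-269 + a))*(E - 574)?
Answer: 1/720024 ≈ 1.3888e-6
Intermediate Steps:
a = 457 (a = -2 + 459 = 457)
G(X, E) = (-574 + E)*(188 + X) (G(X, E) = (X + (-269 + 457))*(E - 574) = (X + 188)*(-574 + E) = (188 + X)*(-574 + E) = (-574 + E)*(188 + X))
1/(777490 + G(-129, -50*8)) = 1/(777490 + (-107912 - 574*(-129) + 188*(-50*8) - 50*8*(-129))) = 1/(777490 + (-107912 + 74046 + 188*(-400) - 400*(-129))) = 1/(777490 + (-107912 + 74046 - 75200 + 51600)) = 1/(777490 - 57466) = 1/720024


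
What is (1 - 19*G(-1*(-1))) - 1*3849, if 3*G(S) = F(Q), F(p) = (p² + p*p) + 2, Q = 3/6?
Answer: -23183/6 ≈ -3863.8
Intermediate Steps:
Q = ½ (Q = 3*(⅙) = ½ ≈ 0.50000)
F(p) = 2 + 2*p² (F(p) = (p² + p²) + 2 = 2*p² + 2 = 2 + 2*p²)
G(S) = ⅚ (G(S) = (2 + 2*(½)²)/3 = (2 + 2*(¼))/3 = (2 + ½)/3 = (⅓)*(5/2) = ⅚)
(1 - 19*G(-1*(-1))) - 1*3849 = (1 - 19*⅚) - 1*3849 = (1 - 95/6) - 3849 = -89/6 - 3849 = -23183/6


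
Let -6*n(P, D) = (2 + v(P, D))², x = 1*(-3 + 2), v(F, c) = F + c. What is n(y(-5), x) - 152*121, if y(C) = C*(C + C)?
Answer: -37651/2 ≈ -18826.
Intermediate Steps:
y(C) = 2*C² (y(C) = C*(2*C) = 2*C²)
x = -1 (x = 1*(-1) = -1)
n(P, D) = -(2 + D + P)²/6 (n(P, D) = -(2 + (P + D))²/6 = -(2 + (D + P))²/6 = -(2 + D + P)²/6)
n(y(-5), x) - 152*121 = -(2 - 1 + 2*(-5)²)²/6 - 152*121 = -(2 - 1 + 2*25)²/6 - 18392 = -(2 - 1 + 50)²/6 - 18392 = -⅙*51² - 18392 = -⅙*2601 - 18392 = -867/2 - 18392 = -37651/2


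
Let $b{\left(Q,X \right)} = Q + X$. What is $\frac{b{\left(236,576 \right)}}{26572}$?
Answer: $\frac{29}{949} \approx 0.030558$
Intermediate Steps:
$\frac{b{\left(236,576 \right)}}{26572} = \frac{236 + 576}{26572} = 812 \cdot \frac{1}{26572} = \frac{29}{949}$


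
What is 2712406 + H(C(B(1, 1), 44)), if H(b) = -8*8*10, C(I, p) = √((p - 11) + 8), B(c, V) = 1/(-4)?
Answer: 2711766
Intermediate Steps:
B(c, V) = -¼ (B(c, V) = 1*(-¼) = -¼)
C(I, p) = √(-3 + p) (C(I, p) = √((-11 + p) + 8) = √(-3 + p))
H(b) = -640 (H(b) = -64*10 = -640)
2712406 + H(C(B(1, 1), 44)) = 2712406 - 640 = 2711766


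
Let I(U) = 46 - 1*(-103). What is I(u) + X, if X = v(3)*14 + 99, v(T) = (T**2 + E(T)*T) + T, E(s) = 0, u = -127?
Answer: 416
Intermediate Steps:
I(U) = 149 (I(U) = 46 + 103 = 149)
v(T) = T + T**2 (v(T) = (T**2 + 0*T) + T = (T**2 + 0) + T = T**2 + T = T + T**2)
X = 267 (X = (3*(1 + 3))*14 + 99 = (3*4)*14 + 99 = 12*14 + 99 = 168 + 99 = 267)
I(u) + X = 149 + 267 = 416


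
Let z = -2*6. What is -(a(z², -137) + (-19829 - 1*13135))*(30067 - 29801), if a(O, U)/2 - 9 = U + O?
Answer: 8759912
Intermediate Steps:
z = -12
a(O, U) = 18 + 2*O + 2*U (a(O, U) = 18 + 2*(U + O) = 18 + 2*(O + U) = 18 + (2*O + 2*U) = 18 + 2*O + 2*U)
-(a(z², -137) + (-19829 - 1*13135))*(30067 - 29801) = -((18 + 2*(-12)² + 2*(-137)) + (-19829 - 1*13135))*(30067 - 29801) = -((18 + 2*144 - 274) + (-19829 - 13135))*266 = -((18 + 288 - 274) - 32964)*266 = -(32 - 32964)*266 = -(-32932)*266 = -1*(-8759912) = 8759912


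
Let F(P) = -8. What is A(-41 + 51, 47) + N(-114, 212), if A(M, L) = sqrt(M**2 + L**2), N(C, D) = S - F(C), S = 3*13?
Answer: 47 + sqrt(2309) ≈ 95.052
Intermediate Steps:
S = 39
N(C, D) = 47 (N(C, D) = 39 - 1*(-8) = 39 + 8 = 47)
A(M, L) = sqrt(L**2 + M**2)
A(-41 + 51, 47) + N(-114, 212) = sqrt(47**2 + (-41 + 51)**2) + 47 = sqrt(2209 + 10**2) + 47 = sqrt(2209 + 100) + 47 = sqrt(2309) + 47 = 47 + sqrt(2309)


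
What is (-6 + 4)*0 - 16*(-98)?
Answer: 1568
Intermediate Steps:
(-6 + 4)*0 - 16*(-98) = -2*0 + 1568 = 0 + 1568 = 1568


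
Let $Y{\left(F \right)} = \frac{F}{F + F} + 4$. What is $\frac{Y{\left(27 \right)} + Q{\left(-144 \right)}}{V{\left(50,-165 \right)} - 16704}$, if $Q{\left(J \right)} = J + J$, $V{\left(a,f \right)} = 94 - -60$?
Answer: $\frac{567}{33100} \approx 0.01713$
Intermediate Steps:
$V{\left(a,f \right)} = 154$ ($V{\left(a,f \right)} = 94 + 60 = 154$)
$Q{\left(J \right)} = 2 J$
$Y{\left(F \right)} = \frac{9}{2}$ ($Y{\left(F \right)} = \frac{F}{2 F} + 4 = F \frac{1}{2 F} + 4 = \frac{1}{2} + 4 = \frac{9}{2}$)
$\frac{Y{\left(27 \right)} + Q{\left(-144 \right)}}{V{\left(50,-165 \right)} - 16704} = \frac{\frac{9}{2} + 2 \left(-144\right)}{154 - 16704} = \frac{\frac{9}{2} - 288}{-16550} = \left(- \frac{567}{2}\right) \left(- \frac{1}{16550}\right) = \frac{567}{33100}$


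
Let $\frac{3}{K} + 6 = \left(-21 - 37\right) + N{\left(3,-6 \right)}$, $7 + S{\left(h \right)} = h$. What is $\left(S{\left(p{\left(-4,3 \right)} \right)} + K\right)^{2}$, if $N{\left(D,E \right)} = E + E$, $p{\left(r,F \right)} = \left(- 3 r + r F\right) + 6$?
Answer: $\frac{6241}{5776} \approx 1.0805$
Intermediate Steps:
$p{\left(r,F \right)} = 6 - 3 r + F r$ ($p{\left(r,F \right)} = \left(- 3 r + F r\right) + 6 = 6 - 3 r + F r$)
$S{\left(h \right)} = -7 + h$
$N{\left(D,E \right)} = 2 E$
$K = - \frac{3}{76}$ ($K = \frac{3}{-6 + \left(\left(-21 - 37\right) + 2 \left(-6\right)\right)} = \frac{3}{-6 - 70} = \frac{3}{-76} = 3 \left(- \frac{1}{76}\right) = - \frac{3}{76} \approx -0.039474$)
$\left(S{\left(p{\left(-4,3 \right)} \right)} + K\right)^{2} = \left(\left(-7 + \left(6 - -12 + 3 \left(-4\right)\right)\right) - \frac{3}{76}\right)^{2} = \left(\left(-7 + \left(6 + 12 - 12\right)\right) - \frac{3}{76}\right)^{2} = \left(\left(-7 + 6\right) - \frac{3}{76}\right)^{2} = \left(-1 - \frac{3}{76}\right)^{2} = \left(- \frac{79}{76}\right)^{2} = \frac{6241}{5776}$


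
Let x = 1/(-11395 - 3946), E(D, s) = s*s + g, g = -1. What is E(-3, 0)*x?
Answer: 1/15341 ≈ 6.5185e-5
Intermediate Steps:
E(D, s) = -1 + s**2 (E(D, s) = s*s - 1 = s**2 - 1 = -1 + s**2)
x = -1/15341 (x = 1/(-15341) = -1/15341 ≈ -6.5185e-5)
E(-3, 0)*x = (-1 + 0**2)*(-1/15341) = (-1 + 0)*(-1/15341) = -1*(-1/15341) = 1/15341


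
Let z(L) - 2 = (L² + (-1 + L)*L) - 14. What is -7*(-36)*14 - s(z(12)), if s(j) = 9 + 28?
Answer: 3491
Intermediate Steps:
z(L) = -12 + L² + L*(-1 + L) (z(L) = 2 + ((L² + (-1 + L)*L) - 14) = 2 + ((L² + L*(-1 + L)) - 14) = 2 + (-14 + L² + L*(-1 + L)) = -12 + L² + L*(-1 + L))
s(j) = 37
-7*(-36)*14 - s(z(12)) = -7*(-36)*14 - 1*37 = 252*14 - 37 = 3528 - 37 = 3491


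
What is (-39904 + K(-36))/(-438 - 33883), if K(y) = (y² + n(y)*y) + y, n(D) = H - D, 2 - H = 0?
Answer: 5716/4903 ≈ 1.1658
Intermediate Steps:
H = 2 (H = 2 - 1*0 = 2 + 0 = 2)
n(D) = 2 - D
K(y) = y + y² + y*(2 - y) (K(y) = (y² + (2 - y)*y) + y = (y² + y*(2 - y)) + y = y + y² + y*(2 - y))
(-39904 + K(-36))/(-438 - 33883) = (-39904 + 3*(-36))/(-438 - 33883) = (-39904 - 108)/(-34321) = -40012*(-1/34321) = 5716/4903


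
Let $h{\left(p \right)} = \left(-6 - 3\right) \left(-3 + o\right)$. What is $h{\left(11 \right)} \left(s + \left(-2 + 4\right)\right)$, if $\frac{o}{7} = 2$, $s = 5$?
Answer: $-693$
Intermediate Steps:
$o = 14$ ($o = 7 \cdot 2 = 14$)
$h{\left(p \right)} = -99$ ($h{\left(p \right)} = \left(-6 - 3\right) \left(-3 + 14\right) = \left(-9\right) 11 = -99$)
$h{\left(11 \right)} \left(s + \left(-2 + 4\right)\right) = - 99 \left(5 + \left(-2 + 4\right)\right) = - 99 \left(5 + 2\right) = \left(-99\right) 7 = -693$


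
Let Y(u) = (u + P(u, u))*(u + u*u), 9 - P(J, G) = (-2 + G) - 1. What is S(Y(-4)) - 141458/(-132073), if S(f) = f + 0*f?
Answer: 19159970/132073 ≈ 145.07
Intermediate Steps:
P(J, G) = 12 - G (P(J, G) = 9 - ((-2 + G) - 1) = 9 - (-3 + G) = 9 + (3 - G) = 12 - G)
Y(u) = 12*u + 12*u² (Y(u) = (u + (12 - u))*(u + u*u) = 12*(u + u²) = 12*u + 12*u²)
S(f) = f (S(f) = f + 0 = f)
S(Y(-4)) - 141458/(-132073) = 12*(-4)*(1 - 4) - 141458/(-132073) = 12*(-4)*(-3) - 141458*(-1/132073) = 144 + 141458/132073 = 19159970/132073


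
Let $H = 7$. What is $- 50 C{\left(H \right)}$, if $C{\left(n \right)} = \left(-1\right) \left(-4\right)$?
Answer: $-200$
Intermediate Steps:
$C{\left(n \right)} = 4$
$- 50 C{\left(H \right)} = \left(-50\right) 4 = -200$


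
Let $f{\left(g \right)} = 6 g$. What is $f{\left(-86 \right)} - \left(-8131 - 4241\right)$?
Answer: $11856$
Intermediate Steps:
$f{\left(-86 \right)} - \left(-8131 - 4241\right) = 6 \left(-86\right) - \left(-8131 - 4241\right) = -516 - \left(-8131 - 4241\right) = -516 - -12372 = -516 + 12372 = 11856$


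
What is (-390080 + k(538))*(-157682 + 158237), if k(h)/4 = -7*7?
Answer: -216603180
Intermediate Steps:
k(h) = -196 (k(h) = 4*(-7*7) = 4*(-49) = -196)
(-390080 + k(538))*(-157682 + 158237) = (-390080 - 196)*(-157682 + 158237) = -390276*555 = -216603180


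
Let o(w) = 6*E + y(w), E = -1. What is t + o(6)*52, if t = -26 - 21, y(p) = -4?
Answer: -567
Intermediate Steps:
o(w) = -10 (o(w) = 6*(-1) - 4 = -6 - 4 = -10)
t = -47
t + o(6)*52 = -47 - 10*52 = -47 - 520 = -567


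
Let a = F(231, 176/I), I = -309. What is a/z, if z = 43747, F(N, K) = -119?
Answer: -119/43747 ≈ -0.0027202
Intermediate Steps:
a = -119
a/z = -119/43747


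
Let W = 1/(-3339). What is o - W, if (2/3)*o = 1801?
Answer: 18040619/6678 ≈ 2701.5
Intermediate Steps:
W = -1/3339 ≈ -0.00029949
o = 5403/2 (o = (3/2)*1801 = 5403/2 ≈ 2701.5)
o - W = 5403/2 - 1*(-1/3339) = 5403/2 + 1/3339 = 18040619/6678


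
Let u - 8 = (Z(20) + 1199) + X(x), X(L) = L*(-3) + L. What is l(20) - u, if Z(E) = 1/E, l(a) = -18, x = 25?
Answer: -23501/20 ≈ -1175.1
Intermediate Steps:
X(L) = -2*L (X(L) = -3*L + L = -2*L)
u = 23141/20 (u = 8 + ((1/20 + 1199) - 2*25) = 8 + ((1/20 + 1199) - 50) = 8 + (23981/20 - 50) = 8 + 22981/20 = 23141/20 ≈ 1157.1)
l(20) - u = -18 - 1*23141/20 = -18 - 23141/20 = -23501/20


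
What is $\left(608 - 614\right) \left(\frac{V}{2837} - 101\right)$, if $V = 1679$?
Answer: $\frac{1709148}{2837} \approx 602.45$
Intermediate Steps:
$\left(608 - 614\right) \left(\frac{V}{2837} - 101\right) = \left(608 - 614\right) \left(\frac{1679}{2837} - 101\right) = - 6 \left(1679 \cdot \frac{1}{2837} - 101\right) = - 6 \left(\frac{1679}{2837} - 101\right) = \left(-6\right) \left(- \frac{284858}{2837}\right) = \frac{1709148}{2837}$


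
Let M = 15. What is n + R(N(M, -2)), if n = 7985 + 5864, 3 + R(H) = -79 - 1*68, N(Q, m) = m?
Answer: 13699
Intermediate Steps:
R(H) = -150 (R(H) = -3 + (-79 - 1*68) = -3 + (-79 - 68) = -3 - 147 = -150)
n = 13849
n + R(N(M, -2)) = 13849 - 150 = 13699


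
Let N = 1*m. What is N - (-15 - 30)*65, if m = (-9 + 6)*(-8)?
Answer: 2949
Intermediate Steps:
m = 24 (m = -3*(-8) = 24)
N = 24 (N = 1*24 = 24)
N - (-15 - 30)*65 = 24 - (-15 - 30)*65 = 24 - (-45)*65 = 24 - 1*(-2925) = 24 + 2925 = 2949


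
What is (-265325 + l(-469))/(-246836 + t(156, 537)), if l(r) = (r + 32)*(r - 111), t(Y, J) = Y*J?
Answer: 11865/163064 ≈ 0.072763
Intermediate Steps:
t(Y, J) = J*Y
l(r) = (-111 + r)*(32 + r) (l(r) = (32 + r)*(-111 + r) = (-111 + r)*(32 + r))
(-265325 + l(-469))/(-246836 + t(156, 537)) = (-265325 + (-3552 + (-469)**2 - 79*(-469)))/(-246836 + 537*156) = (-265325 + (-3552 + 219961 + 37051))/(-246836 + 83772) = (-265325 + 253460)/(-163064) = -11865*(-1/163064) = 11865/163064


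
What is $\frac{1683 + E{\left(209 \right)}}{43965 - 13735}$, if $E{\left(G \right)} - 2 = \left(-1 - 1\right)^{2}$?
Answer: $\frac{1689}{30230} \approx 0.055872$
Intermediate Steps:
$E{\left(G \right)} = 6$ ($E{\left(G \right)} = 2 + \left(-1 - 1\right)^{2} = 2 + \left(-2\right)^{2} = 2 + 4 = 6$)
$\frac{1683 + E{\left(209 \right)}}{43965 - 13735} = \frac{1683 + 6}{43965 - 13735} = \frac{1689}{30230}$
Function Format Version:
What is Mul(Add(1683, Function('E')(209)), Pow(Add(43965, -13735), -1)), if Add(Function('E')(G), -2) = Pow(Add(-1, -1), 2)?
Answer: Rational(1689, 30230) ≈ 0.055872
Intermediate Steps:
Function('E')(G) = 6 (Function('E')(G) = Add(2, Pow(Add(-1, -1), 2)) = Add(2, Pow(-2, 2)) = Add(2, 4) = 6)
Mul(Add(1683, Function('E')(209)), Pow(Add(43965, -13735), -1)) = Mul(Add(1683, 6), Pow(Add(43965, -13735), -1)) = Mul(1689, Pow(30230, -1)) = Mul(1689, Rational(1, 30230)) = Rational(1689, 30230)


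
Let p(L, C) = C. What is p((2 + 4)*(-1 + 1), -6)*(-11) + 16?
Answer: 82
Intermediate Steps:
p((2 + 4)*(-1 + 1), -6)*(-11) + 16 = -6*(-11) + 16 = 66 + 16 = 82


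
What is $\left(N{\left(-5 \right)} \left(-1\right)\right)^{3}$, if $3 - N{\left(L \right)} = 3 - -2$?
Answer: $8$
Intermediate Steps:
$N{\left(L \right)} = -2$ ($N{\left(L \right)} = 3 - \left(3 - -2\right) = 3 - \left(3 + 2\right) = 3 - 5 = -2$)
$\left(N{\left(-5 \right)} \left(-1\right)\right)^{3} = \left(\left(-2\right) \left(-1\right)\right)^{3} = 2^{3} = 8$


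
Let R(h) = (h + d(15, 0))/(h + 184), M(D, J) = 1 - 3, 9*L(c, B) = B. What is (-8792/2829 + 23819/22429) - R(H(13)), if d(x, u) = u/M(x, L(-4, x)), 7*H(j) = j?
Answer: -169710045250/82550584941 ≈ -2.0558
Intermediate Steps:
L(c, B) = B/9
M(D, J) = -2
H(j) = j/7
d(x, u) = -u/2 (d(x, u) = u/(-2) = u*(-½) = -u/2)
R(h) = h/(184 + h) (R(h) = (h - ½*0)/(h + 184) = (h + 0)/(184 + h) = h/(184 + h))
(-8792/2829 + 23819/22429) - R(H(13)) = (-8792/2829 + 23819/22429) - (⅐)*13/(184 + (⅐)*13) = (-8792*1/2829 + 23819*(1/22429)) - 13/(7*(184 + 13/7)) = (-8792/2829 + 23819/22429) - 13/(7*1301/7) = -129811817/63451641 - 13*7/(7*1301) = -129811817/63451641 - 1*13/1301 = -129811817/63451641 - 13/1301 = -169710045250/82550584941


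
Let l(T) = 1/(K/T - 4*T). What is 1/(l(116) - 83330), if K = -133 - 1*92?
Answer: -54049/4503903286 ≈ -1.2000e-5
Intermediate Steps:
K = -225 (K = -133 - 92 = -225)
l(T) = 1/(-225/T - 4*T)
1/(l(116) - 83330) = 1/(-1*116/(225 + 4*116²) - 83330) = 1/(-1*116/(225 + 4*13456) - 83330) = 1/(-1*116/(225 + 53824) - 83330) = 1/(-1*116/54049 - 83330) = 1/(-1*116*1/54049 - 83330) = 1/(-116/54049 - 83330) = 1/(-4503903286/54049) = -54049/4503903286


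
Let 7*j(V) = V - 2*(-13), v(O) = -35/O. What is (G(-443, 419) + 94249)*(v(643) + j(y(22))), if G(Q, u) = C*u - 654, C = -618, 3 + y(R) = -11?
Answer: -176472491/643 ≈ -2.7445e+5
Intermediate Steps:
y(R) = -14 (y(R) = -3 - 11 = -14)
j(V) = 26/7 + V/7 (j(V) = (V - 2*(-13))/7 = (V + 26)/7 = (26 + V)/7 = 26/7 + V/7)
G(Q, u) = -654 - 618*u (G(Q, u) = -618*u - 654 = -654 - 618*u)
(G(-443, 419) + 94249)*(v(643) + j(y(22))) = ((-654 - 618*419) + 94249)*(-35/643 + (26/7 + (⅐)*(-14))) = ((-654 - 258942) + 94249)*(-35*1/643 + (26/7 - 2)) = (-259596 + 94249)*(-35/643 + 12/7) = -165347*7471/4501 = -176472491/643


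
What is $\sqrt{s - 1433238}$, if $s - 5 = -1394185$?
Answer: $i \sqrt{2827418} \approx 1681.5 i$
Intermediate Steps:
$s = -1394180$ ($s = 5 - 1394185 = -1394180$)
$\sqrt{s - 1433238} = \sqrt{-1394180 - 1433238} = \sqrt{-2827418} = i \sqrt{2827418}$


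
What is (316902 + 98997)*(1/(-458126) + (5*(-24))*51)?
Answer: -1166068969492779/458126 ≈ -2.5453e+9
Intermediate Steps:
(316902 + 98997)*(1/(-458126) + (5*(-24))*51) = 415899*(-1/458126 - 120*51) = 415899*(-1/458126 - 6120) = 415899*(-2803731121/458126) = -1166068969492779/458126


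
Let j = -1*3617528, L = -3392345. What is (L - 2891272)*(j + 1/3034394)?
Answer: 68975296848452978127/3034394 ≈ 2.2731e+13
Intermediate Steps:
j = -3617528
(L - 2891272)*(j + 1/3034394) = (-3392345 - 2891272)*(-3617528 + 1/3034394) = -6283617*(-3617528 + 1/3034394) = -6283617*(-10977005258031/3034394) = 68975296848452978127/3034394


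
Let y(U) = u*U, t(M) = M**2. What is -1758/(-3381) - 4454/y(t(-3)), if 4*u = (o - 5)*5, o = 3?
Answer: 10065686/50715 ≈ 198.48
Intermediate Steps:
u = -5/2 (u = ((3 - 5)*5)/4 = (-2*5)/4 = (1/4)*(-10) = -5/2 ≈ -2.5000)
y(U) = -5*U/2
-1758/(-3381) - 4454/y(t(-3)) = -1758/(-3381) - 4454/((-5/2*(-3)**2)) = -1758*(-1/3381) - 4454/((-5/2*9)) = 586/1127 - 4454/(-45/2) = 586/1127 - 4454*(-2/45) = 586/1127 + 8908/45 = 10065686/50715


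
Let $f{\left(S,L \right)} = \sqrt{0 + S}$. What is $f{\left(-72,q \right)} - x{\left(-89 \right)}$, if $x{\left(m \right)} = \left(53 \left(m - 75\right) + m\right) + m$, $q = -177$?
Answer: $8870 + 6 i \sqrt{2} \approx 8870.0 + 8.4853 i$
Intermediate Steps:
$f{\left(S,L \right)} = \sqrt{S}$
$x{\left(m \right)} = -3975 + 55 m$ ($x{\left(m \right)} = \left(53 \left(-75 + m\right) + m\right) + m = \left(\left(-3975 + 53 m\right) + m\right) + m = \left(-3975 + 54 m\right) + m = -3975 + 55 m$)
$f{\left(-72,q \right)} - x{\left(-89 \right)} = \sqrt{-72} - \left(-3975 + 55 \left(-89\right)\right) = 6 i \sqrt{2} - \left(-3975 - 4895\right) = 6 i \sqrt{2} - -8870 = 6 i \sqrt{2} + 8870 = 8870 + 6 i \sqrt{2}$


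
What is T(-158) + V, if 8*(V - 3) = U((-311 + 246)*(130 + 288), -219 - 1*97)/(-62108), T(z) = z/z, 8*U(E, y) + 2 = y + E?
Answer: 497723/124216 ≈ 4.0069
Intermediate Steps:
U(E, y) = -¼ + E/8 + y/8 (U(E, y) = -¼ + (y + E)/8 = -¼ + (E + y)/8 = -¼ + (E/8 + y/8) = -¼ + E/8 + y/8)
T(z) = 1
V = 373507/124216 (V = 3 + ((-¼ + ((-311 + 246)*(130 + 288))/8 + (-219 - 1*97)/8)/(-62108))/8 = 3 + ((-¼ + (-65*418)/8 + (-219 - 97)/8)*(-1/62108))/8 = 3 + ((-¼ + (⅛)*(-27170) + (⅛)*(-316))*(-1/62108))/8 = 3 + ((-¼ - 13585/4 - 79/2)*(-1/62108))/8 = 3 + (-3436*(-1/62108))/8 = 3 + (⅛)*(859/15527) = 3 + 859/124216 = 373507/124216 ≈ 3.0069)
T(-158) + V = 1 + 373507/124216 = 497723/124216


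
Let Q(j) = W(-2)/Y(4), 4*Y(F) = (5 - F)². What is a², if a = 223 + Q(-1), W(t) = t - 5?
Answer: 38025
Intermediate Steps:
Y(F) = (5 - F)²/4
W(t) = -5 + t
Q(j) = -28 (Q(j) = (-5 - 2)/(((-5 + 4)²/4)) = -7/((¼)*(-1)²) = -7/((¼)*1) = -7/¼ = -7*4 = -28)
a = 195 (a = 223 - 28 = 195)
a² = 195² = 38025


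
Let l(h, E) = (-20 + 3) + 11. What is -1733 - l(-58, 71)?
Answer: -1727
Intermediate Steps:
l(h, E) = -6 (l(h, E) = -17 + 11 = -6)
-1733 - l(-58, 71) = -1733 - 1*(-6) = -1733 + 6 = -1727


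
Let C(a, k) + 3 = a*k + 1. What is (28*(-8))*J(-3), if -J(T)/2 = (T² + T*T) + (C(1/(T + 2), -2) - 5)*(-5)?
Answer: 19264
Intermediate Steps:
C(a, k) = -2 + a*k (C(a, k) = -3 + (a*k + 1) = -3 + (1 + a*k) = -2 + a*k)
J(T) = -70 - 20/(2 + T) - 4*T² (J(T) = -2*((T² + T*T) + ((-2 - 2/(T + 2)) - 5)*(-5)) = -2*((T² + T²) + ((-2 - 2/(2 + T)) - 5)*(-5)) = -2*(2*T² + ((-2 - 2/(2 + T)) - 5)*(-5)) = -2*(2*T² + (-7 - 2/(2 + T))*(-5)) = -2*(2*T² + (35 + 10/(2 + T))) = -2*(35 + 2*T² + 10/(2 + T)) = -70 - 20/(2 + T) - 4*T²)
(28*(-8))*J(-3) = (28*(-8))*(2*(-80 - 35*(-3) - 4*(-3)² - 2*(-3)³)/(2 - 3)) = -448*(-80 + 105 - 4*9 - 2*(-27))/(-1) = -448*(-1)*(-80 + 105 - 36 + 54) = -448*(-1)*43 = -224*(-86) = 19264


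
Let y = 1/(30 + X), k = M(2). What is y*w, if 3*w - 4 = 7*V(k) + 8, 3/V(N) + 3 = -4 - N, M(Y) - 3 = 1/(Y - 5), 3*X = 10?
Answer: 57/580 ≈ 0.098276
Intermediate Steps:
X = 10/3 (X = (⅓)*10 = 10/3 ≈ 3.3333)
M(Y) = 3 + 1/(-5 + Y) (M(Y) = 3 + 1/(Y - 5) = 3 + 1/(-5 + Y))
k = 8/3 (k = (-14 + 3*2)/(-5 + 2) = (-14 + 6)/(-3) = -⅓*(-8) = 8/3 ≈ 2.6667)
V(N) = 3/(-7 - N) (V(N) = 3/(-3 + (-4 - N)) = 3/(-7 - N))
w = 95/29 (w = 4/3 + (7*(-3/(7 + 8/3)) + 8)/3 = 4/3 + (7*(-3/29/3) + 8)/3 = 4/3 + (7*(-3*3/29) + 8)/3 = 4/3 + (7*(-9/29) + 8)/3 = 4/3 + (-63/29 + 8)/3 = 4/3 + (⅓)*(169/29) = 4/3 + 169/87 = 95/29 ≈ 3.2759)
y = 3/100 (y = 1/(30 + 10/3) = 1/(100/3) = 3/100 ≈ 0.030000)
y*w = (3/100)*(95/29) = 57/580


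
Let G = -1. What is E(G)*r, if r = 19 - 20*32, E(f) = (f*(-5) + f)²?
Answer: -9936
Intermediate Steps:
E(f) = 16*f² (E(f) = (-5*f + f)² = (-4*f)² = 16*f²)
r = -621 (r = 19 - 640 = -621)
E(G)*r = (16*(-1)²)*(-621) = (16*1)*(-621) = 16*(-621) = -9936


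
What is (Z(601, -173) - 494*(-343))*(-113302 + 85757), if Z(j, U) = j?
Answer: -4683834435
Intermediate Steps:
(Z(601, -173) - 494*(-343))*(-113302 + 85757) = (601 - 494*(-343))*(-113302 + 85757) = (601 + 169442)*(-27545) = 170043*(-27545) = -4683834435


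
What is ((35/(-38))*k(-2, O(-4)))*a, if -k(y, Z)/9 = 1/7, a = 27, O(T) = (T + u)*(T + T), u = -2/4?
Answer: 1215/38 ≈ 31.974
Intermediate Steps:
u = -1/2 (u = -2*1/4 = -1/2 ≈ -0.50000)
O(T) = 2*T*(-1/2 + T) (O(T) = (T - 1/2)*(T + T) = (-1/2 + T)*(2*T) = 2*T*(-1/2 + T))
k(y, Z) = -9/7
((35/(-38))*k(-2, O(-4)))*a = ((35/(-38))*(-9/7))*27 = ((35*(-1/38))*(-9/7))*27 = -35/38*(-9/7)*27 = (45/38)*27 = 1215/38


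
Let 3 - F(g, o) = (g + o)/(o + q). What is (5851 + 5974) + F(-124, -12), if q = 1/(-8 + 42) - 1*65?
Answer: 30949252/2617 ≈ 11826.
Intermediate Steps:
q = -2209/34 (q = 1/34 - 65 = -2209/34 ≈ -64.971)
F(g, o) = 3 - (g + o)/(-2209/34 + o) (F(g, o) = 3 - (g + o)/(o - 2209/34) = 3 - (g + o)/(-2209/34 + o))
(5851 + 5974) + F(-124, -12) = (5851 + 5974) + (-6627 - 34*(-124) + 68*(-12))/(-2209 + 34*(-12)) = 11825 + (-6627 + 4216 - 816)/(-2209 - 408) = 11825 - 3227/(-2617) = 11825 - 1/2617*(-3227) = 11825 + 3227/2617 = 30949252/2617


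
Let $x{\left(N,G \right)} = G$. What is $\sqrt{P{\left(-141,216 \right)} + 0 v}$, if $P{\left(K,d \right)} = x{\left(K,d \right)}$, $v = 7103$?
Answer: $6 \sqrt{6} \approx 14.697$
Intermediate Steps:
$P{\left(K,d \right)} = d$
$\sqrt{P{\left(-141,216 \right)} + 0 v} = \sqrt{216 + 0 \cdot 7103} = \sqrt{216 + 0} = \sqrt{216} = 6 \sqrt{6}$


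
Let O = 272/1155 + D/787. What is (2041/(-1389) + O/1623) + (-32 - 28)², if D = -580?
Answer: 2457997234335647/683055869265 ≈ 3598.5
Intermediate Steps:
O = -455836/908985 (O = 272/1155 - 580/787 = -455836/908985 ≈ -0.50148)
(2041/(-1389) + O/1623) + (-32 - 28)² = (2041/(-1389) - 455836/908985/1623) + (-32 - 28)² = (2041*(-1/1389) - 455836/908985*1/1623) + (-60)² = (-2041/1389 - 455836/1475282655) + 3600 = -1003895018353/683055869265 + 3600 = 2457997234335647/683055869265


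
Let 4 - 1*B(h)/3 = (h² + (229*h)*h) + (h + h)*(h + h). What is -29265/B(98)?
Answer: 9755/2247332 ≈ 0.0043407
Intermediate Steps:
B(h) = 12 - 702*h² (B(h) = 12 - 3*((h² + (229*h)*h) + (h + h)*(h + h)) = 12 - 3*((h² + 229*h²) + (2*h)*(2*h)) = 12 - 3*(230*h² + 4*h²) = 12 - 702*h²)
-29265/B(98) = -29265/(12 - 702*98²) = -29265/(12 - 702*9604) = -29265/(12 - 6742008) = -29265/(-6741996) = -29265*(-1/6741996) = 9755/2247332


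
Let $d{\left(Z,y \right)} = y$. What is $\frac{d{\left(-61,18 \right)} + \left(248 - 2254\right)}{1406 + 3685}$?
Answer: $- \frac{1988}{5091} \approx -0.39049$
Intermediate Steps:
$\frac{d{\left(-61,18 \right)} + \left(248 - 2254\right)}{1406 + 3685} = \frac{18 + \left(248 - 2254\right)}{1406 + 3685} = \frac{18 - 2006}{5091} = \left(-1988\right) \frac{1}{5091} = - \frac{1988}{5091}$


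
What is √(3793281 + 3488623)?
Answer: 4*√455119 ≈ 2698.5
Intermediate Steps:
√(3793281 + 3488623) = √7281904 = 4*√455119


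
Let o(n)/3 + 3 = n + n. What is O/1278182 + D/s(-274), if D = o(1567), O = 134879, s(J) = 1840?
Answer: 6127070443/1175927440 ≈ 5.2104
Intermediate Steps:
o(n) = -9 + 6*n (o(n) = -9 + 3*(n + n) = -9 + 3*(2*n) = -9 + 6*n)
D = 9393 (D = -9 + 6*1567 = -9 + 9402 = 9393)
O/1278182 + D/s(-274) = 134879/1278182 + 9393/1840 = 6127070443/1175927440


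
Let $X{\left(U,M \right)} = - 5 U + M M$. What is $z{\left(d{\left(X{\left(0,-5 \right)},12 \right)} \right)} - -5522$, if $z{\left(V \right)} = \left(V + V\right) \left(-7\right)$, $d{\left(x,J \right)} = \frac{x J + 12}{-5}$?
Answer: $\frac{31978}{5} \approx 6395.6$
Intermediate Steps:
$X{\left(U,M \right)} = M^{2} - 5 U$ ($X{\left(U,M \right)} = - 5 U + M^{2} = M^{2} - 5 U$)
$d{\left(x,J \right)} = - \frac{12}{5} - \frac{J x}{5}$ ($d{\left(x,J \right)} = \left(J x + 12\right) \left(- \frac{1}{5}\right) = \left(12 + J x\right) \left(- \frac{1}{5}\right) = - \frac{12}{5} - \frac{J x}{5}$)
$z{\left(V \right)} = - 14 V$ ($z{\left(V \right)} = 2 V \left(-7\right) = - 14 V$)
$z{\left(d{\left(X{\left(0,-5 \right)},12 \right)} \right)} - -5522 = - 14 \left(- \frac{12}{5} - \frac{12 \left(\left(-5\right)^{2} - 0\right)}{5}\right) - -5522 = - 14 \left(- \frac{12}{5} - \frac{12 \left(25 + 0\right)}{5}\right) + 5522 = - 14 \left(- \frac{12}{5} - \frac{12}{5} \cdot 25\right) + 5522 = - 14 \left(- \frac{12}{5} - 60\right) + 5522 = \left(-14\right) \left(- \frac{312}{5}\right) + 5522 = \frac{4368}{5} + 5522 = \frac{31978}{5}$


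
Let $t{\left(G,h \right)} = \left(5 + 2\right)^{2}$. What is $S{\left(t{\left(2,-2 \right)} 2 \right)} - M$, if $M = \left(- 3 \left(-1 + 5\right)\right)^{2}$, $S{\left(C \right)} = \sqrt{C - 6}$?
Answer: $-144 + 2 \sqrt{23} \approx -134.41$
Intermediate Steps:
$t{\left(G,h \right)} = 49$ ($t{\left(G,h \right)} = 7^{2} = 49$)
$S{\left(C \right)} = \sqrt{-6 + C}$
$M = 144$ ($M = \left(\left(-3\right) 4\right)^{2} = \left(-12\right)^{2} = 144$)
$S{\left(t{\left(2,-2 \right)} 2 \right)} - M = \sqrt{-6 + 49 \cdot 2} - 144 = \sqrt{-6 + 98} - 144 = \sqrt{92} - 144 = 2 \sqrt{23} - 144 = -144 + 2 \sqrt{23}$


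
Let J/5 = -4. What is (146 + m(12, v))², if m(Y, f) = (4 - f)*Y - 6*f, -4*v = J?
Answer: 10816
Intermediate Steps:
J = -20 (J = 5*(-4) = -20)
v = 5 (v = -¼*(-20) = 5)
m(Y, f) = -6*f + Y*(4 - f) (m(Y, f) = Y*(4 - f) - 6*f = -6*f + Y*(4 - f))
(146 + m(12, v))² = (146 + (-6*5 + 4*12 - 1*12*5))² = (146 + (-30 + 48 - 60))² = (146 - 42)² = 104² = 10816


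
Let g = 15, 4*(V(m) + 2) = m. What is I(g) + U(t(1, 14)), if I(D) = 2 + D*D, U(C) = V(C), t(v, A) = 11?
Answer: 911/4 ≈ 227.75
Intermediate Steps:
V(m) = -2 + m/4
U(C) = -2 + C/4
I(D) = 2 + D²
I(g) + U(t(1, 14)) = (2 + 15²) + (-2 + (¼)*11) = (2 + 225) + (-2 + 11/4) = 227 + ¾ = 911/4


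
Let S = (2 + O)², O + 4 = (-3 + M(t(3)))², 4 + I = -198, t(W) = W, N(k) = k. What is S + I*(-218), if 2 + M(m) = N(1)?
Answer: 44232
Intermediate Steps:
M(m) = -1 (M(m) = -2 + 1 = -1)
I = -202 (I = -4 - 198 = -202)
O = 12 (O = -4 + (-3 - 1)² = -4 + (-4)² = -4 + 16 = 12)
S = 196 (S = (2 + 12)² = 14² = 196)
S + I*(-218) = 196 - 202*(-218) = 196 + 44036 = 44232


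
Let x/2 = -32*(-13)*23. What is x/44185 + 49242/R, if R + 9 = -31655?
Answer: -784917733/699536920 ≈ -1.1221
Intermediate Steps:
R = -31664 (R = -9 - 31655 = -31664)
x = 19136 (x = 2*(-32*(-13)*23) = 2*(416*23) = 2*9568 = 19136)
x/44185 + 49242/R = 19136/44185 + 49242/(-31664) = 19136*(1/44185) + 49242*(-1/31664) = 19136/44185 - 24621/15832 = -784917733/699536920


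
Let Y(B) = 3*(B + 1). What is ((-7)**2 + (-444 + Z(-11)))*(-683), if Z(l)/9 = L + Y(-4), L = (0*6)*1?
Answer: 325108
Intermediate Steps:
Y(B) = 3 + 3*B (Y(B) = 3*(1 + B) = 3 + 3*B)
L = 0 (L = 0*1 = 0)
Z(l) = -81 (Z(l) = 9*(0 + (3 + 3*(-4))) = 9*(0 + (3 - 12)) = 9*(0 - 9) = 9*(-9) = -81)
((-7)**2 + (-444 + Z(-11)))*(-683) = ((-7)**2 + (-444 - 81))*(-683) = (49 - 525)*(-683) = -476*(-683) = 325108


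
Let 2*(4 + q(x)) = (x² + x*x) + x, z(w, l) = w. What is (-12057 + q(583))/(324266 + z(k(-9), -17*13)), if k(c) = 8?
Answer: 656239/648548 ≈ 1.0119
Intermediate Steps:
q(x) = -4 + x² + x/2 (q(x) = -4 + ((x² + x*x) + x)/2 = -4 + ((x² + x²) + x)/2 = -4 + (2*x² + x)/2 = -4 + (x + 2*x²)/2 = -4 + (x² + x/2) = -4 + x² + x/2)
(-12057 + q(583))/(324266 + z(k(-9), -17*13)) = (-12057 + (-4 + 583² + (½)*583))/(324266 + 8) = (-12057 + (-4 + 339889 + 583/2))/324274 = (-12057 + 680353/2)*(1/324274) = (656239/2)*(1/324274) = 656239/648548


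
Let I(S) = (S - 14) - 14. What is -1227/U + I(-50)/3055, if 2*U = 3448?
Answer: -298689/405140 ≈ -0.73725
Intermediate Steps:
U = 1724 (U = (½)*3448 = 1724)
I(S) = -28 + S (I(S) = (-14 + S) - 14 = -28 + S)
-1227/U + I(-50)/3055 = -1227/1724 + (-28 - 50)/3055 = -1227*1/1724 - 78*1/3055 = -1227/1724 - 6/235 = -298689/405140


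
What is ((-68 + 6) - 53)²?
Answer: 13225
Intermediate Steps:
((-68 + 6) - 53)² = (-62 - 53)² = (-115)² = 13225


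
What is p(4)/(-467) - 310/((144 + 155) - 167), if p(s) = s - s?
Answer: -155/66 ≈ -2.3485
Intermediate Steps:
p(s) = 0
p(4)/(-467) - 310/((144 + 155) - 167) = 0/(-467) - 310/((144 + 155) - 167) = 0*(-1/467) - 310/(299 - 167) = 0 - 310/132 = 0 - 310*1/132 = 0 - 155/66 = -155/66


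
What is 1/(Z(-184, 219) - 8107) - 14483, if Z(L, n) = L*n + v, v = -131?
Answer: -702917923/48534 ≈ -14483.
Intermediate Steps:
Z(L, n) = -131 + L*n (Z(L, n) = L*n - 131 = -131 + L*n)
1/(Z(-184, 219) - 8107) - 14483 = 1/((-131 - 184*219) - 8107) - 14483 = 1/((-131 - 40296) - 8107) - 14483 = 1/(-40427 - 8107) - 14483 = 1/(-48534) - 14483 = -1/48534 - 14483 = -702917923/48534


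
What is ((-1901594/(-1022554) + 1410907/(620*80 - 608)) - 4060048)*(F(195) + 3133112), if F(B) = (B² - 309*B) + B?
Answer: -4722209725542054394839/373857952 ≈ -1.2631e+13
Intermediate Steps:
F(B) = B² - 308*B
((-1901594/(-1022554) + 1410907/(620*80 - 608)) - 4060048)*(F(195) + 3133112) = ((-1901594/(-1022554) + 1410907/(620*80 - 608)) - 4060048)*(195*(-308 + 195) + 3133112) = ((-1901594*(-1/1022554) + 1410907/(49600 - 608)) - 4060048)*(195*(-113) + 3133112) = ((14191/7631 + 1410907/48992) - 4060048)*(-22035 + 3133112) = ((14191/7631 + 1410907*(1/48992)) - 4060048)*3111077 = ((14191/7631 + 1410907/48992) - 4060048)*3111077 = (11461876789/373857952 - 4060048)*3111077 = -1517869768424907/373857952*3111077 = -4722209725542054394839/373857952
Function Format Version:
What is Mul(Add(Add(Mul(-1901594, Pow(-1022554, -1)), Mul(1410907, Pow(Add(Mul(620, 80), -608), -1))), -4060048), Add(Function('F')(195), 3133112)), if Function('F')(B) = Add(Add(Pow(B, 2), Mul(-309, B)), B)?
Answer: Rational(-4722209725542054394839, 373857952) ≈ -1.2631e+13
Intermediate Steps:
Function('F')(B) = Add(Pow(B, 2), Mul(-308, B))
Mul(Add(Add(Mul(-1901594, Pow(-1022554, -1)), Mul(1410907, Pow(Add(Mul(620, 80), -608), -1))), -4060048), Add(Function('F')(195), 3133112)) = Mul(Add(Add(Mul(-1901594, Pow(-1022554, -1)), Mul(1410907, Pow(Add(Mul(620, 80), -608), -1))), -4060048), Add(Mul(195, Add(-308, 195)), 3133112)) = Mul(Add(Add(Mul(-1901594, Rational(-1, 1022554)), Mul(1410907, Pow(Add(49600, -608), -1))), -4060048), Add(Mul(195, -113), 3133112)) = Mul(Add(Add(Rational(14191, 7631), Mul(1410907, Pow(48992, -1))), -4060048), Add(-22035, 3133112)) = Mul(Add(Add(Rational(14191, 7631), Mul(1410907, Rational(1, 48992))), -4060048), 3111077) = Mul(Add(Add(Rational(14191, 7631), Rational(1410907, 48992)), -4060048), 3111077) = Mul(Add(Rational(11461876789, 373857952), -4060048), 3111077) = Mul(Rational(-1517869768424907, 373857952), 3111077) = Rational(-4722209725542054394839, 373857952)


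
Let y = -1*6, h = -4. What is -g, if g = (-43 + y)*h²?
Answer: 784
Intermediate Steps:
y = -6
g = -784 (g = (-43 - 6)*(-4)² = -49*16 = -784)
-g = -1*(-784) = 784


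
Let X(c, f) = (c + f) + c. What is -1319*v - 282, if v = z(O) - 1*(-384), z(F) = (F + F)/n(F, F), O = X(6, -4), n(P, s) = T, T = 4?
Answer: -512054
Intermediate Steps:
n(P, s) = 4
X(c, f) = f + 2*c
O = 8 (O = -4 + 2*6 = -4 + 12 = 8)
z(F) = F/2 (z(F) = (F + F)/4 = (2*F)*(¼) = F/2)
v = 388 (v = (½)*8 - 1*(-384) = 4 + 384 = 388)
-1319*v - 282 = -1319*388 - 282 = -511772 - 282 = -512054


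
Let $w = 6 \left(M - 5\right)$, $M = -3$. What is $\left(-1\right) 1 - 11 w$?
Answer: $527$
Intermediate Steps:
$w = -48$ ($w = 6 \left(-3 - 5\right) = 6 \left(-8\right) = -48$)
$\left(-1\right) 1 - 11 w = \left(-1\right) 1 - -528 = -1 + 528 = 527$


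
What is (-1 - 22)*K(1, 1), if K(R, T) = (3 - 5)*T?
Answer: 46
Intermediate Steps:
K(R, T) = -2*T
(-1 - 22)*K(1, 1) = (-1 - 22)*(-2*1) = -23*(-2) = 46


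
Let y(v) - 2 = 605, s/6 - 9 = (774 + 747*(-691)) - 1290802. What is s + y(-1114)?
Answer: -10836569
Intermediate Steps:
s = -10837176 (s = 54 + 6*((774 + 747*(-691)) - 1290802) = 54 + 6*((774 - 516177) - 1290802) = 54 + 6*(-515403 - 1290802) = 54 + 6*(-1806205) = 54 - 10837230 = -10837176)
y(v) = 607 (y(v) = 2 + 605 = 607)
s + y(-1114) = -10837176 + 607 = -10836569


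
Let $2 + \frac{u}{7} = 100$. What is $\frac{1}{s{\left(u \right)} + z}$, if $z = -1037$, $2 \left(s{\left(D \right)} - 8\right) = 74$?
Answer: $- \frac{1}{992} \approx -0.0010081$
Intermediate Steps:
$u = 686$ ($u = -14 + 7 \cdot 100 = -14 + 700 = 686$)
$s{\left(D \right)} = 45$ ($s{\left(D \right)} = 8 + \frac{1}{2} \cdot 74 = 8 + 37 = 45$)
$\frac{1}{s{\left(u \right)} + z} = \frac{1}{45 - 1037} = \frac{1}{-992} = - \frac{1}{992}$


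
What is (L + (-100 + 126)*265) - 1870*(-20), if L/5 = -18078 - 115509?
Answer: -623645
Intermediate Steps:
L = -667935 (L = 5*(-18078 - 115509) = 5*(-133587) = -667935)
(L + (-100 + 126)*265) - 1870*(-20) = (-667935 + (-100 + 126)*265) - 1870*(-20) = (-667935 + 26*265) + 37400 = (-667935 + 6890) + 37400 = -661045 + 37400 = -623645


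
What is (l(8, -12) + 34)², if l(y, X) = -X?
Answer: 2116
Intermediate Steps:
(l(8, -12) + 34)² = (-1*(-12) + 34)² = (12 + 34)² = 46² = 2116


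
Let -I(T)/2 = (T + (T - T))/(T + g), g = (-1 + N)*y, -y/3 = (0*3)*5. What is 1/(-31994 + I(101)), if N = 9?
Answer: -1/31996 ≈ -3.1254e-5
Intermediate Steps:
y = 0 (y = -3*0*3*5 = -0*5 = -3*0 = 0)
g = 0 (g = (-1 + 9)*0 = 8*0 = 0)
I(T) = -2 (I(T) = -2*(T + (T - T))/(T + 0) = -2*(T + 0)/T = -2*T/T = -2*1 = -2)
1/(-31994 + I(101)) = 1/(-31994 - 2) = 1/(-31996) = -1/31996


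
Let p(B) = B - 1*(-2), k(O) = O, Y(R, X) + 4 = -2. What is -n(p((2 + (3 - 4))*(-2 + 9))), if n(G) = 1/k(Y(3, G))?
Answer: 1/6 ≈ 0.16667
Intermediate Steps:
Y(R, X) = -6 (Y(R, X) = -4 - 2 = -6)
p(B) = 2 + B (p(B) = B + 2 = 2 + B)
n(G) = -1/6 (n(G) = 1/(-6) = -1/6)
-n(p((2 + (3 - 4))*(-2 + 9))) = -1*(-1/6) = 1/6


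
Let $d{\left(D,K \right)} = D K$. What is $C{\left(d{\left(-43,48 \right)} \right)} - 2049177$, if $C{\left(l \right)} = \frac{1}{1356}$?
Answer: $- \frac{2778684011}{1356} \approx -2.0492 \cdot 10^{6}$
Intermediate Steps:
$C{\left(l \right)} = \frac{1}{1356}$
$C{\left(d{\left(-43,48 \right)} \right)} - 2049177 = \frac{1}{1356} - 2049177 = - \frac{2778684011}{1356}$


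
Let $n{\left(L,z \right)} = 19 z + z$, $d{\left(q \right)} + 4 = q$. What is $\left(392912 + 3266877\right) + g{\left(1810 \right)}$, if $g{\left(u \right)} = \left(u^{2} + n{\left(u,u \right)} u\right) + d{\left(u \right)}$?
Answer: $72459695$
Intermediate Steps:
$d{\left(q \right)} = -4 + q$
$n{\left(L,z \right)} = 20 z$
$g{\left(u \right)} = -4 + u + 21 u^{2}$ ($g{\left(u \right)} = \left(u^{2} + 20 u u\right) + \left(-4 + u\right) = \left(u^{2} + 20 u^{2}\right) + \left(-4 + u\right) = 21 u^{2} + \left(-4 + u\right) = -4 + u + 21 u^{2}$)
$\left(392912 + 3266877\right) + g{\left(1810 \right)} = \left(392912 + 3266877\right) + \left(-4 + 1810 + 21 \cdot 1810^{2}\right) = 3659789 + \left(-4 + 1810 + 21 \cdot 3276100\right) = 3659789 + \left(-4 + 1810 + 68798100\right) = 3659789 + 68799906 = 72459695$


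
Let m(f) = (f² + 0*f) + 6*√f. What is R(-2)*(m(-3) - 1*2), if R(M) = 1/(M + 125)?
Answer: 7/123 + 2*I*√3/41 ≈ 0.056911 + 0.08449*I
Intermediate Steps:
R(M) = 1/(125 + M)
m(f) = f² + 6*√f (m(f) = (f² + 0) + 6*√f = f² + 6*√f)
R(-2)*(m(-3) - 1*2) = (((-3)² + 6*√(-3)) - 1*2)/(125 - 2) = ((9 + 6*(I*√3)) - 2)/123 = ((9 + 6*I*√3) - 2)/123 = (7 + 6*I*√3)/123 = 7/123 + 2*I*√3/41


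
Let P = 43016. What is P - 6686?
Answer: 36330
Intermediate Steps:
P - 6686 = 43016 - 6686 = 36330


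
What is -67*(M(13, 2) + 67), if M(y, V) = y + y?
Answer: -6231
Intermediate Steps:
M(y, V) = 2*y
-67*(M(13, 2) + 67) = -67*(2*13 + 67) = -67*(26 + 67) = -67*93 = -6231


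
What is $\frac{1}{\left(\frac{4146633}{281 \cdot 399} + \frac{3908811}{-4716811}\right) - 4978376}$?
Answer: $- \frac{176281377503}{877588605463819510} \approx -2.0087 \cdot 10^{-7}$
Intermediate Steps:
$\frac{1}{\left(\frac{4146633}{281 \cdot 399} + \frac{3908811}{-4716811}\right) - 4978376} = \frac{1}{\left(\frac{4146633}{112119} + 3908811 \left(- \frac{1}{4716811}\right)\right) - 4978376} = \frac{1}{\left(4146633 \cdot \frac{1}{112119} - \frac{3908811}{4716811}\right) - 4978376} = \frac{1}{\left(\frac{1382211}{37373} - \frac{3908811}{4716811}\right) - 4978376} = \frac{1}{\frac{6373544055618}{176281377503} - 4978376} = \frac{1}{- \frac{877588605463819510}{176281377503}} = - \frac{176281377503}{877588605463819510}$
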